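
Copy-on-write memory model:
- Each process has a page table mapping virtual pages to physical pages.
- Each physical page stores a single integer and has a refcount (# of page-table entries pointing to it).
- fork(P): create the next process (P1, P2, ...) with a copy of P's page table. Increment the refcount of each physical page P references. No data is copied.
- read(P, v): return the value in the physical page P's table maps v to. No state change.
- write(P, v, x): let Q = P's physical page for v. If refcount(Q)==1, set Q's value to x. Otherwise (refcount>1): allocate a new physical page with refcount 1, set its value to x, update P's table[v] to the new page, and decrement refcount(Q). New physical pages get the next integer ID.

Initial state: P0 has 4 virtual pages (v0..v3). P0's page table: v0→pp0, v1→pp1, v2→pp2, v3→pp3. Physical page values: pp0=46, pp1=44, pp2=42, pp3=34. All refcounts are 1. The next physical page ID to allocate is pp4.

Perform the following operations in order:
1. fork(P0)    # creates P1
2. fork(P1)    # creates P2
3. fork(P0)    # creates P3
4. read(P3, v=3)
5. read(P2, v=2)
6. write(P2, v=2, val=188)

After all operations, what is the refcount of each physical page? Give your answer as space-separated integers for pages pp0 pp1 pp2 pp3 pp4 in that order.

Answer: 4 4 3 4 1

Derivation:
Op 1: fork(P0) -> P1. 4 ppages; refcounts: pp0:2 pp1:2 pp2:2 pp3:2
Op 2: fork(P1) -> P2. 4 ppages; refcounts: pp0:3 pp1:3 pp2:3 pp3:3
Op 3: fork(P0) -> P3. 4 ppages; refcounts: pp0:4 pp1:4 pp2:4 pp3:4
Op 4: read(P3, v3) -> 34. No state change.
Op 5: read(P2, v2) -> 42. No state change.
Op 6: write(P2, v2, 188). refcount(pp2)=4>1 -> COPY to pp4. 5 ppages; refcounts: pp0:4 pp1:4 pp2:3 pp3:4 pp4:1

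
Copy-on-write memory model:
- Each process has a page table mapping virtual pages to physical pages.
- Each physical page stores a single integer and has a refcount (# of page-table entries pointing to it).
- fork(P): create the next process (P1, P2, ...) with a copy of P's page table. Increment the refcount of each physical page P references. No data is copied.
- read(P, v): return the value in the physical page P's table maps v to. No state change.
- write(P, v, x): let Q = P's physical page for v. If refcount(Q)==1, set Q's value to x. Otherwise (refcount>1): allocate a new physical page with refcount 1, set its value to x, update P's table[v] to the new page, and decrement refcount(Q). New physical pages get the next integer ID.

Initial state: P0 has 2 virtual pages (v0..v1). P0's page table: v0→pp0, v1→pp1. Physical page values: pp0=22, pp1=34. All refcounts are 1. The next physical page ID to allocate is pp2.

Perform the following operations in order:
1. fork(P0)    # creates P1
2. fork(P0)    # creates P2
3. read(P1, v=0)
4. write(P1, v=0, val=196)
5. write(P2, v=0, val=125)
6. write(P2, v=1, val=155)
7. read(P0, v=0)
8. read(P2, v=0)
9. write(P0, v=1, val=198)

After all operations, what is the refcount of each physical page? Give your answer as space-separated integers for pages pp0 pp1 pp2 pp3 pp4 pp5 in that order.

Answer: 1 1 1 1 1 1

Derivation:
Op 1: fork(P0) -> P1. 2 ppages; refcounts: pp0:2 pp1:2
Op 2: fork(P0) -> P2. 2 ppages; refcounts: pp0:3 pp1:3
Op 3: read(P1, v0) -> 22. No state change.
Op 4: write(P1, v0, 196). refcount(pp0)=3>1 -> COPY to pp2. 3 ppages; refcounts: pp0:2 pp1:3 pp2:1
Op 5: write(P2, v0, 125). refcount(pp0)=2>1 -> COPY to pp3. 4 ppages; refcounts: pp0:1 pp1:3 pp2:1 pp3:1
Op 6: write(P2, v1, 155). refcount(pp1)=3>1 -> COPY to pp4. 5 ppages; refcounts: pp0:1 pp1:2 pp2:1 pp3:1 pp4:1
Op 7: read(P0, v0) -> 22. No state change.
Op 8: read(P2, v0) -> 125. No state change.
Op 9: write(P0, v1, 198). refcount(pp1)=2>1 -> COPY to pp5. 6 ppages; refcounts: pp0:1 pp1:1 pp2:1 pp3:1 pp4:1 pp5:1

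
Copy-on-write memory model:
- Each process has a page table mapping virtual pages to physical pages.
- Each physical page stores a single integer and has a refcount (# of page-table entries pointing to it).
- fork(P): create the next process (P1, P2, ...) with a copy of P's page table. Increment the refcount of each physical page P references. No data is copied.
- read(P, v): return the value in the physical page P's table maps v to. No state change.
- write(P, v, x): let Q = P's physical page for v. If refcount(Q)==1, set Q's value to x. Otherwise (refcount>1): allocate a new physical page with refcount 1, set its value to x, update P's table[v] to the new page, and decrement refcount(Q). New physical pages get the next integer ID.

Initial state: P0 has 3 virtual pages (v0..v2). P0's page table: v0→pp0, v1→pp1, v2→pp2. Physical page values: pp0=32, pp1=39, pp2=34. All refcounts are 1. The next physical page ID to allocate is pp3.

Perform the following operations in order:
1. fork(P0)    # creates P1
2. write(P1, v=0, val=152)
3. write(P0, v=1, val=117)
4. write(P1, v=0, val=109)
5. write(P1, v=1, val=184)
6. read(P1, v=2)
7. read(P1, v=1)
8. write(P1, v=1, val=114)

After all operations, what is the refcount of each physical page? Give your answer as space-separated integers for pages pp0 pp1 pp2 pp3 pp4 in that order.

Answer: 1 1 2 1 1

Derivation:
Op 1: fork(P0) -> P1. 3 ppages; refcounts: pp0:2 pp1:2 pp2:2
Op 2: write(P1, v0, 152). refcount(pp0)=2>1 -> COPY to pp3. 4 ppages; refcounts: pp0:1 pp1:2 pp2:2 pp3:1
Op 3: write(P0, v1, 117). refcount(pp1)=2>1 -> COPY to pp4. 5 ppages; refcounts: pp0:1 pp1:1 pp2:2 pp3:1 pp4:1
Op 4: write(P1, v0, 109). refcount(pp3)=1 -> write in place. 5 ppages; refcounts: pp0:1 pp1:1 pp2:2 pp3:1 pp4:1
Op 5: write(P1, v1, 184). refcount(pp1)=1 -> write in place. 5 ppages; refcounts: pp0:1 pp1:1 pp2:2 pp3:1 pp4:1
Op 6: read(P1, v2) -> 34. No state change.
Op 7: read(P1, v1) -> 184. No state change.
Op 8: write(P1, v1, 114). refcount(pp1)=1 -> write in place. 5 ppages; refcounts: pp0:1 pp1:1 pp2:2 pp3:1 pp4:1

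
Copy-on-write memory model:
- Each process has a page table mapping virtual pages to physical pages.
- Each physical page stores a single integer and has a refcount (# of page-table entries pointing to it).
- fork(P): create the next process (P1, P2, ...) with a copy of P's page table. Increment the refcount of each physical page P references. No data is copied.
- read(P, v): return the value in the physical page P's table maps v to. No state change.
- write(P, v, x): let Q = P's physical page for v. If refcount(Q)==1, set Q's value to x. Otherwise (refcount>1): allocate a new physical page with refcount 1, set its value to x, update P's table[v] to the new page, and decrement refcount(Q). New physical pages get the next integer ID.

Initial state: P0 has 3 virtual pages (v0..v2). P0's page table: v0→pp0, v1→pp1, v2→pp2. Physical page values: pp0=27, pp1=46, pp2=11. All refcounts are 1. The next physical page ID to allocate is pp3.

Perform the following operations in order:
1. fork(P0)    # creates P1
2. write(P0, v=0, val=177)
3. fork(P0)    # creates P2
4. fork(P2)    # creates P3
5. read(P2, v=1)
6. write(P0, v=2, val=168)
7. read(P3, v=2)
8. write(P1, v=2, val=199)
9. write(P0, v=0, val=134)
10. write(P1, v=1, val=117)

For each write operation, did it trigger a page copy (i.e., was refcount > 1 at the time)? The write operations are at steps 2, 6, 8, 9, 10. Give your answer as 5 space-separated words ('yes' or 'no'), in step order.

Op 1: fork(P0) -> P1. 3 ppages; refcounts: pp0:2 pp1:2 pp2:2
Op 2: write(P0, v0, 177). refcount(pp0)=2>1 -> COPY to pp3. 4 ppages; refcounts: pp0:1 pp1:2 pp2:2 pp3:1
Op 3: fork(P0) -> P2. 4 ppages; refcounts: pp0:1 pp1:3 pp2:3 pp3:2
Op 4: fork(P2) -> P3. 4 ppages; refcounts: pp0:1 pp1:4 pp2:4 pp3:3
Op 5: read(P2, v1) -> 46. No state change.
Op 6: write(P0, v2, 168). refcount(pp2)=4>1 -> COPY to pp4. 5 ppages; refcounts: pp0:1 pp1:4 pp2:3 pp3:3 pp4:1
Op 7: read(P3, v2) -> 11. No state change.
Op 8: write(P1, v2, 199). refcount(pp2)=3>1 -> COPY to pp5. 6 ppages; refcounts: pp0:1 pp1:4 pp2:2 pp3:3 pp4:1 pp5:1
Op 9: write(P0, v0, 134). refcount(pp3)=3>1 -> COPY to pp6. 7 ppages; refcounts: pp0:1 pp1:4 pp2:2 pp3:2 pp4:1 pp5:1 pp6:1
Op 10: write(P1, v1, 117). refcount(pp1)=4>1 -> COPY to pp7. 8 ppages; refcounts: pp0:1 pp1:3 pp2:2 pp3:2 pp4:1 pp5:1 pp6:1 pp7:1

yes yes yes yes yes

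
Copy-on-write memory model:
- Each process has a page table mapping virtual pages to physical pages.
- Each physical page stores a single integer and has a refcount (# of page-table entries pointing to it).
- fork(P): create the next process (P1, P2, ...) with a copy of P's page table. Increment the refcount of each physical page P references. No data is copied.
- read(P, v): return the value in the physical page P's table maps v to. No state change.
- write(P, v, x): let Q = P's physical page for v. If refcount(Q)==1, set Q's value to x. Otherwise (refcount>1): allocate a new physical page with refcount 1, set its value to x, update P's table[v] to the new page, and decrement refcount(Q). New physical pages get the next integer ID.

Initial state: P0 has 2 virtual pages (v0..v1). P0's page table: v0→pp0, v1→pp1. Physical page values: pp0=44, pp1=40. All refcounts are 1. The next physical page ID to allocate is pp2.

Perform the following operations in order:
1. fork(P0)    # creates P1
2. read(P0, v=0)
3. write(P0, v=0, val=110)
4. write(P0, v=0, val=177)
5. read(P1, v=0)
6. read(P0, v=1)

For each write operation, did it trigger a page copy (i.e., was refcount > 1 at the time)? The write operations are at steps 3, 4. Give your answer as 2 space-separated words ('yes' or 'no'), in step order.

Op 1: fork(P0) -> P1. 2 ppages; refcounts: pp0:2 pp1:2
Op 2: read(P0, v0) -> 44. No state change.
Op 3: write(P0, v0, 110). refcount(pp0)=2>1 -> COPY to pp2. 3 ppages; refcounts: pp0:1 pp1:2 pp2:1
Op 4: write(P0, v0, 177). refcount(pp2)=1 -> write in place. 3 ppages; refcounts: pp0:1 pp1:2 pp2:1
Op 5: read(P1, v0) -> 44. No state change.
Op 6: read(P0, v1) -> 40. No state change.

yes no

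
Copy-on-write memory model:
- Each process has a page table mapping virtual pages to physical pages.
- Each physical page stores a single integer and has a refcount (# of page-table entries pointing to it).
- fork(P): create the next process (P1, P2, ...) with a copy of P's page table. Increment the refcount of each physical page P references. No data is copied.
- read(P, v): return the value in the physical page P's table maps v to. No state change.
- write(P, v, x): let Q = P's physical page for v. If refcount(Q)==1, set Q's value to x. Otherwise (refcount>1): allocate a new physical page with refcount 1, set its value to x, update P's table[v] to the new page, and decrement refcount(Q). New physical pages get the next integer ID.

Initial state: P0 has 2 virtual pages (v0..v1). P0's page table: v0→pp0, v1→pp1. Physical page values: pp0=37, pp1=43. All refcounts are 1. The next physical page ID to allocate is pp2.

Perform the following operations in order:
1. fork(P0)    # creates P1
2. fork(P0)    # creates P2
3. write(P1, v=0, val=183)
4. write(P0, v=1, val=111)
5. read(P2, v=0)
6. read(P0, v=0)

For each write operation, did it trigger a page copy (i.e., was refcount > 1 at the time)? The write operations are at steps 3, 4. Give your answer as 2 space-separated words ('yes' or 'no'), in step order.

Op 1: fork(P0) -> P1. 2 ppages; refcounts: pp0:2 pp1:2
Op 2: fork(P0) -> P2. 2 ppages; refcounts: pp0:3 pp1:3
Op 3: write(P1, v0, 183). refcount(pp0)=3>1 -> COPY to pp2. 3 ppages; refcounts: pp0:2 pp1:3 pp2:1
Op 4: write(P0, v1, 111). refcount(pp1)=3>1 -> COPY to pp3. 4 ppages; refcounts: pp0:2 pp1:2 pp2:1 pp3:1
Op 5: read(P2, v0) -> 37. No state change.
Op 6: read(P0, v0) -> 37. No state change.

yes yes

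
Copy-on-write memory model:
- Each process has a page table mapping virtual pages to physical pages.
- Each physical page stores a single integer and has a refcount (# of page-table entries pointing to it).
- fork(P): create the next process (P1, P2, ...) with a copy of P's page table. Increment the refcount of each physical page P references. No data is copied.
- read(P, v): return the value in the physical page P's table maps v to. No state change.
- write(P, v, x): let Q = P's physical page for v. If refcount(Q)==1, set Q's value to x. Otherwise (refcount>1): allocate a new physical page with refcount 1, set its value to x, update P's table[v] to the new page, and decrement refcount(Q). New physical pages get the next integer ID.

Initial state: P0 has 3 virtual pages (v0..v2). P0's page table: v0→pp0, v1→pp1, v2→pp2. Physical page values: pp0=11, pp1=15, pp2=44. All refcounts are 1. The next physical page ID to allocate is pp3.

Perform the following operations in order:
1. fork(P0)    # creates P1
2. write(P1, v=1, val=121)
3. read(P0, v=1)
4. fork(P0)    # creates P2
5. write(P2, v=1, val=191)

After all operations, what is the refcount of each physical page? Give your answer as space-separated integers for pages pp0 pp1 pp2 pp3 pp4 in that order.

Op 1: fork(P0) -> P1. 3 ppages; refcounts: pp0:2 pp1:2 pp2:2
Op 2: write(P1, v1, 121). refcount(pp1)=2>1 -> COPY to pp3. 4 ppages; refcounts: pp0:2 pp1:1 pp2:2 pp3:1
Op 3: read(P0, v1) -> 15. No state change.
Op 4: fork(P0) -> P2. 4 ppages; refcounts: pp0:3 pp1:2 pp2:3 pp3:1
Op 5: write(P2, v1, 191). refcount(pp1)=2>1 -> COPY to pp4. 5 ppages; refcounts: pp0:3 pp1:1 pp2:3 pp3:1 pp4:1

Answer: 3 1 3 1 1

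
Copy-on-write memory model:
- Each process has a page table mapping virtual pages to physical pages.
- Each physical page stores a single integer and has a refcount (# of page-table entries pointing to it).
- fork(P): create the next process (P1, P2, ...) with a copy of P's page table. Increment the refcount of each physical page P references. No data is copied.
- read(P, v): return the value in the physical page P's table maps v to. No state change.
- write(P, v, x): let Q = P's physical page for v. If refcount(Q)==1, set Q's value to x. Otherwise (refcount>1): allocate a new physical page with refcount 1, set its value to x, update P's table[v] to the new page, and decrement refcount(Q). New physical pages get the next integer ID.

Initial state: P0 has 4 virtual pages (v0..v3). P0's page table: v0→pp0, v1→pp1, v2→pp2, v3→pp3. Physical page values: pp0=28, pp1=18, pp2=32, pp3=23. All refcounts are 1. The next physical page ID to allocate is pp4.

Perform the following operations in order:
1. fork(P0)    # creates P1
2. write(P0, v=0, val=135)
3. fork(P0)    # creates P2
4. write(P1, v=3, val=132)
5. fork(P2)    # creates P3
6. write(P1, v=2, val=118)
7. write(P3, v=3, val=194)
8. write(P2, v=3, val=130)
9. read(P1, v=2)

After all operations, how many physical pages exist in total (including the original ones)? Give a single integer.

Op 1: fork(P0) -> P1. 4 ppages; refcounts: pp0:2 pp1:2 pp2:2 pp3:2
Op 2: write(P0, v0, 135). refcount(pp0)=2>1 -> COPY to pp4. 5 ppages; refcounts: pp0:1 pp1:2 pp2:2 pp3:2 pp4:1
Op 3: fork(P0) -> P2. 5 ppages; refcounts: pp0:1 pp1:3 pp2:3 pp3:3 pp4:2
Op 4: write(P1, v3, 132). refcount(pp3)=3>1 -> COPY to pp5. 6 ppages; refcounts: pp0:1 pp1:3 pp2:3 pp3:2 pp4:2 pp5:1
Op 5: fork(P2) -> P3. 6 ppages; refcounts: pp0:1 pp1:4 pp2:4 pp3:3 pp4:3 pp5:1
Op 6: write(P1, v2, 118). refcount(pp2)=4>1 -> COPY to pp6. 7 ppages; refcounts: pp0:1 pp1:4 pp2:3 pp3:3 pp4:3 pp5:1 pp6:1
Op 7: write(P3, v3, 194). refcount(pp3)=3>1 -> COPY to pp7. 8 ppages; refcounts: pp0:1 pp1:4 pp2:3 pp3:2 pp4:3 pp5:1 pp6:1 pp7:1
Op 8: write(P2, v3, 130). refcount(pp3)=2>1 -> COPY to pp8. 9 ppages; refcounts: pp0:1 pp1:4 pp2:3 pp3:1 pp4:3 pp5:1 pp6:1 pp7:1 pp8:1
Op 9: read(P1, v2) -> 118. No state change.

Answer: 9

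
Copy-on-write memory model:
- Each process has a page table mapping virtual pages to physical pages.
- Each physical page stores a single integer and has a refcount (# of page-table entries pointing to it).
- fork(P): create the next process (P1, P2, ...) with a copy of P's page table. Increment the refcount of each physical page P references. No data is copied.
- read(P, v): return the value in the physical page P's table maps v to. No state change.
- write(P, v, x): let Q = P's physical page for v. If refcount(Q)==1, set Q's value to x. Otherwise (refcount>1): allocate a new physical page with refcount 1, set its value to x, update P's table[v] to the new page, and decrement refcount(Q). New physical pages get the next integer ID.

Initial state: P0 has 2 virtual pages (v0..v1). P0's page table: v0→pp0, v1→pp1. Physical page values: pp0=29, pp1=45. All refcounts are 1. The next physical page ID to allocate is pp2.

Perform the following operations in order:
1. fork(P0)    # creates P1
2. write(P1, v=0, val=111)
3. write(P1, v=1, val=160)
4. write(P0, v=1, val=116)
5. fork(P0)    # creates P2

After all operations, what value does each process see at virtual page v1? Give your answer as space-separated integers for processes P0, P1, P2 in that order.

Answer: 116 160 116

Derivation:
Op 1: fork(P0) -> P1. 2 ppages; refcounts: pp0:2 pp1:2
Op 2: write(P1, v0, 111). refcount(pp0)=2>1 -> COPY to pp2. 3 ppages; refcounts: pp0:1 pp1:2 pp2:1
Op 3: write(P1, v1, 160). refcount(pp1)=2>1 -> COPY to pp3. 4 ppages; refcounts: pp0:1 pp1:1 pp2:1 pp3:1
Op 4: write(P0, v1, 116). refcount(pp1)=1 -> write in place. 4 ppages; refcounts: pp0:1 pp1:1 pp2:1 pp3:1
Op 5: fork(P0) -> P2. 4 ppages; refcounts: pp0:2 pp1:2 pp2:1 pp3:1
P0: v1 -> pp1 = 116
P1: v1 -> pp3 = 160
P2: v1 -> pp1 = 116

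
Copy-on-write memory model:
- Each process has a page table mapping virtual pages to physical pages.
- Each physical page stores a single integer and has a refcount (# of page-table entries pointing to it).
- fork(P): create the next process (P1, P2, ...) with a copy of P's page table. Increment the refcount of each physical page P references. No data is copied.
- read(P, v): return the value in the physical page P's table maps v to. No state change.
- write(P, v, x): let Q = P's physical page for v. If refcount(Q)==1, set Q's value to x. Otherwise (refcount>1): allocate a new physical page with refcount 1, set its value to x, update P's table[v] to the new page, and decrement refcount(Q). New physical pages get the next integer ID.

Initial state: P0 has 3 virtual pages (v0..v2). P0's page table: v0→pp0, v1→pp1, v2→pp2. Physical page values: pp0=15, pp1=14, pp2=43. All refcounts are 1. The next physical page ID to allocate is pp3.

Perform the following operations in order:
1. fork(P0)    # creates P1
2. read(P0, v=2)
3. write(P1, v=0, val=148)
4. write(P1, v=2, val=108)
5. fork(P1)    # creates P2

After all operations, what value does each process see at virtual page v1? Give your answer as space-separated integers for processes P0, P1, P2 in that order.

Answer: 14 14 14

Derivation:
Op 1: fork(P0) -> P1. 3 ppages; refcounts: pp0:2 pp1:2 pp2:2
Op 2: read(P0, v2) -> 43. No state change.
Op 3: write(P1, v0, 148). refcount(pp0)=2>1 -> COPY to pp3. 4 ppages; refcounts: pp0:1 pp1:2 pp2:2 pp3:1
Op 4: write(P1, v2, 108). refcount(pp2)=2>1 -> COPY to pp4. 5 ppages; refcounts: pp0:1 pp1:2 pp2:1 pp3:1 pp4:1
Op 5: fork(P1) -> P2. 5 ppages; refcounts: pp0:1 pp1:3 pp2:1 pp3:2 pp4:2
P0: v1 -> pp1 = 14
P1: v1 -> pp1 = 14
P2: v1 -> pp1 = 14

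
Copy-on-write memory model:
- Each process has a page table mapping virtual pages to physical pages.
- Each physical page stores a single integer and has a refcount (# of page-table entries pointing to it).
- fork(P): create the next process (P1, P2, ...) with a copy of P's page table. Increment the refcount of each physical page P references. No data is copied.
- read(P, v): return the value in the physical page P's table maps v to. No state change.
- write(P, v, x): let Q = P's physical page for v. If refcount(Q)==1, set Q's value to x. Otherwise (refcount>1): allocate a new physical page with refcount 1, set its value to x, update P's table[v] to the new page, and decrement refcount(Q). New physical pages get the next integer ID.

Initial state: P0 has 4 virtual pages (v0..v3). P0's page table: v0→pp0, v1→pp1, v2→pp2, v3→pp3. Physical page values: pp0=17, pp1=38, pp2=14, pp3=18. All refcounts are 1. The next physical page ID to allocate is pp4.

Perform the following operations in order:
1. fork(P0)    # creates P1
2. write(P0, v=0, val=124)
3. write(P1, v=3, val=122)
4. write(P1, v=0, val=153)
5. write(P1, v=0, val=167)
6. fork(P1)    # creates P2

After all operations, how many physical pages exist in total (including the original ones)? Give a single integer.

Op 1: fork(P0) -> P1. 4 ppages; refcounts: pp0:2 pp1:2 pp2:2 pp3:2
Op 2: write(P0, v0, 124). refcount(pp0)=2>1 -> COPY to pp4. 5 ppages; refcounts: pp0:1 pp1:2 pp2:2 pp3:2 pp4:1
Op 3: write(P1, v3, 122). refcount(pp3)=2>1 -> COPY to pp5. 6 ppages; refcounts: pp0:1 pp1:2 pp2:2 pp3:1 pp4:1 pp5:1
Op 4: write(P1, v0, 153). refcount(pp0)=1 -> write in place. 6 ppages; refcounts: pp0:1 pp1:2 pp2:2 pp3:1 pp4:1 pp5:1
Op 5: write(P1, v0, 167). refcount(pp0)=1 -> write in place. 6 ppages; refcounts: pp0:1 pp1:2 pp2:2 pp3:1 pp4:1 pp5:1
Op 6: fork(P1) -> P2. 6 ppages; refcounts: pp0:2 pp1:3 pp2:3 pp3:1 pp4:1 pp5:2

Answer: 6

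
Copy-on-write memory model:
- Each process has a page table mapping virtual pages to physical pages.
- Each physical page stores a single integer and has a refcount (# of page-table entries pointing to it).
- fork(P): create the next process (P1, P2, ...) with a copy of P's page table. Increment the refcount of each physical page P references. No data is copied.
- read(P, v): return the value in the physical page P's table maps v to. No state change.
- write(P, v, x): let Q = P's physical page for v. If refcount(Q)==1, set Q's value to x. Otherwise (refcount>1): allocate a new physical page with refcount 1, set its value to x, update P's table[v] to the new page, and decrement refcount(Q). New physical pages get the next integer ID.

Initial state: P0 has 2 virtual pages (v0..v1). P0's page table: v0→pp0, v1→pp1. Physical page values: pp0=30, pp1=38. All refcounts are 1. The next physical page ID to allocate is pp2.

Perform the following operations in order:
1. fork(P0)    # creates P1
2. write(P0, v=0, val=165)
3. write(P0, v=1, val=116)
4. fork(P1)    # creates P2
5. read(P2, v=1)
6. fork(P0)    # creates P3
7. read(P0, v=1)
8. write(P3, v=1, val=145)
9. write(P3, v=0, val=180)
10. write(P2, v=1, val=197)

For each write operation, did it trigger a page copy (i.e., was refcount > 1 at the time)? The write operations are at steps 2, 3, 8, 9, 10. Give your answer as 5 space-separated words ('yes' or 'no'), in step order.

Op 1: fork(P0) -> P1. 2 ppages; refcounts: pp0:2 pp1:2
Op 2: write(P0, v0, 165). refcount(pp0)=2>1 -> COPY to pp2. 3 ppages; refcounts: pp0:1 pp1:2 pp2:1
Op 3: write(P0, v1, 116). refcount(pp1)=2>1 -> COPY to pp3. 4 ppages; refcounts: pp0:1 pp1:1 pp2:1 pp3:1
Op 4: fork(P1) -> P2. 4 ppages; refcounts: pp0:2 pp1:2 pp2:1 pp3:1
Op 5: read(P2, v1) -> 38. No state change.
Op 6: fork(P0) -> P3. 4 ppages; refcounts: pp0:2 pp1:2 pp2:2 pp3:2
Op 7: read(P0, v1) -> 116. No state change.
Op 8: write(P3, v1, 145). refcount(pp3)=2>1 -> COPY to pp4. 5 ppages; refcounts: pp0:2 pp1:2 pp2:2 pp3:1 pp4:1
Op 9: write(P3, v0, 180). refcount(pp2)=2>1 -> COPY to pp5. 6 ppages; refcounts: pp0:2 pp1:2 pp2:1 pp3:1 pp4:1 pp5:1
Op 10: write(P2, v1, 197). refcount(pp1)=2>1 -> COPY to pp6. 7 ppages; refcounts: pp0:2 pp1:1 pp2:1 pp3:1 pp4:1 pp5:1 pp6:1

yes yes yes yes yes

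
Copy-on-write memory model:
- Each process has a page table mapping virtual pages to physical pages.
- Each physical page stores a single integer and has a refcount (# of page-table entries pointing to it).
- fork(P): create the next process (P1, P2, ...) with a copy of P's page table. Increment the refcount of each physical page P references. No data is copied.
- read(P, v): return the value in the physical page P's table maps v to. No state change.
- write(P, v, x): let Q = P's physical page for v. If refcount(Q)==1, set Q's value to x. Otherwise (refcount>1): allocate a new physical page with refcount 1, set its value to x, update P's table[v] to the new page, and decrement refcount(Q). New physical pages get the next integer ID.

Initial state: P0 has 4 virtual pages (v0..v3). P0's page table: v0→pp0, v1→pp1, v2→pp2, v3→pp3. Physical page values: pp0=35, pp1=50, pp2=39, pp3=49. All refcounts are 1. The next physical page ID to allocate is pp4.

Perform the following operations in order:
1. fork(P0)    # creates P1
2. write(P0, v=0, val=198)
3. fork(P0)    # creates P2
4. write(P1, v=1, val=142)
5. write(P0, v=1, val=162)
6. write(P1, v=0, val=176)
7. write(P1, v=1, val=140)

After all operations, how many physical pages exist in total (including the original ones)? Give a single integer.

Op 1: fork(P0) -> P1. 4 ppages; refcounts: pp0:2 pp1:2 pp2:2 pp3:2
Op 2: write(P0, v0, 198). refcount(pp0)=2>1 -> COPY to pp4. 5 ppages; refcounts: pp0:1 pp1:2 pp2:2 pp3:2 pp4:1
Op 3: fork(P0) -> P2. 5 ppages; refcounts: pp0:1 pp1:3 pp2:3 pp3:3 pp4:2
Op 4: write(P1, v1, 142). refcount(pp1)=3>1 -> COPY to pp5. 6 ppages; refcounts: pp0:1 pp1:2 pp2:3 pp3:3 pp4:2 pp5:1
Op 5: write(P0, v1, 162). refcount(pp1)=2>1 -> COPY to pp6. 7 ppages; refcounts: pp0:1 pp1:1 pp2:3 pp3:3 pp4:2 pp5:1 pp6:1
Op 6: write(P1, v0, 176). refcount(pp0)=1 -> write in place. 7 ppages; refcounts: pp0:1 pp1:1 pp2:3 pp3:3 pp4:2 pp5:1 pp6:1
Op 7: write(P1, v1, 140). refcount(pp5)=1 -> write in place. 7 ppages; refcounts: pp0:1 pp1:1 pp2:3 pp3:3 pp4:2 pp5:1 pp6:1

Answer: 7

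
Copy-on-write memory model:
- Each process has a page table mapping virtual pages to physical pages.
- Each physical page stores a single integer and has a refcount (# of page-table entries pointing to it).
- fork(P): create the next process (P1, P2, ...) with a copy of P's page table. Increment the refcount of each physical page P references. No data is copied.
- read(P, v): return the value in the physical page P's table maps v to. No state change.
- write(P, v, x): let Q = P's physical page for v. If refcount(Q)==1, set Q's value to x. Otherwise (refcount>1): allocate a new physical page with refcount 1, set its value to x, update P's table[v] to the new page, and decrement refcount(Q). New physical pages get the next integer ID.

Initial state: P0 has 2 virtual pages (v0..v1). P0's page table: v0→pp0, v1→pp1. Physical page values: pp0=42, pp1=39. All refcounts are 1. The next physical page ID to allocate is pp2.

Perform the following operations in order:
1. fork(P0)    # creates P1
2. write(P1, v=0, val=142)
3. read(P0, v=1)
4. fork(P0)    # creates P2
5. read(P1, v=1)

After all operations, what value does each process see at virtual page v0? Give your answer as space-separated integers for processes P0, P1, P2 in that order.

Answer: 42 142 42

Derivation:
Op 1: fork(P0) -> P1. 2 ppages; refcounts: pp0:2 pp1:2
Op 2: write(P1, v0, 142). refcount(pp0)=2>1 -> COPY to pp2. 3 ppages; refcounts: pp0:1 pp1:2 pp2:1
Op 3: read(P0, v1) -> 39. No state change.
Op 4: fork(P0) -> P2. 3 ppages; refcounts: pp0:2 pp1:3 pp2:1
Op 5: read(P1, v1) -> 39. No state change.
P0: v0 -> pp0 = 42
P1: v0 -> pp2 = 142
P2: v0 -> pp0 = 42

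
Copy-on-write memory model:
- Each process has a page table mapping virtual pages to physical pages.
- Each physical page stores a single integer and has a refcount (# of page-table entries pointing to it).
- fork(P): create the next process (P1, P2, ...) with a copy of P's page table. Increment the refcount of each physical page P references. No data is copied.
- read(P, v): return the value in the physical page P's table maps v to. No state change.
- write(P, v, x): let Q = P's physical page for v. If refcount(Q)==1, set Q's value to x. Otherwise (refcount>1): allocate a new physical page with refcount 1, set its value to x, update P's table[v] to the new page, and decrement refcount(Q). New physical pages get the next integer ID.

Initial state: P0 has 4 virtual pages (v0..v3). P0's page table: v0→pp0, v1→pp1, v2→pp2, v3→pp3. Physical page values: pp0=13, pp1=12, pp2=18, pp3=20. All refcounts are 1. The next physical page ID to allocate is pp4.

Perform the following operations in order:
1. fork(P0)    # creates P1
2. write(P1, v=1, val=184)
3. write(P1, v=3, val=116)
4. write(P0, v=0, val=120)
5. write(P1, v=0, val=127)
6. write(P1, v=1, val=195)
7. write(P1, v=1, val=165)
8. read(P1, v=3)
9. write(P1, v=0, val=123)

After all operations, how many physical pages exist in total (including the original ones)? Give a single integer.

Answer: 7

Derivation:
Op 1: fork(P0) -> P1. 4 ppages; refcounts: pp0:2 pp1:2 pp2:2 pp3:2
Op 2: write(P1, v1, 184). refcount(pp1)=2>1 -> COPY to pp4. 5 ppages; refcounts: pp0:2 pp1:1 pp2:2 pp3:2 pp4:1
Op 3: write(P1, v3, 116). refcount(pp3)=2>1 -> COPY to pp5. 6 ppages; refcounts: pp0:2 pp1:1 pp2:2 pp3:1 pp4:1 pp5:1
Op 4: write(P0, v0, 120). refcount(pp0)=2>1 -> COPY to pp6. 7 ppages; refcounts: pp0:1 pp1:1 pp2:2 pp3:1 pp4:1 pp5:1 pp6:1
Op 5: write(P1, v0, 127). refcount(pp0)=1 -> write in place. 7 ppages; refcounts: pp0:1 pp1:1 pp2:2 pp3:1 pp4:1 pp5:1 pp6:1
Op 6: write(P1, v1, 195). refcount(pp4)=1 -> write in place. 7 ppages; refcounts: pp0:1 pp1:1 pp2:2 pp3:1 pp4:1 pp5:1 pp6:1
Op 7: write(P1, v1, 165). refcount(pp4)=1 -> write in place. 7 ppages; refcounts: pp0:1 pp1:1 pp2:2 pp3:1 pp4:1 pp5:1 pp6:1
Op 8: read(P1, v3) -> 116. No state change.
Op 9: write(P1, v0, 123). refcount(pp0)=1 -> write in place. 7 ppages; refcounts: pp0:1 pp1:1 pp2:2 pp3:1 pp4:1 pp5:1 pp6:1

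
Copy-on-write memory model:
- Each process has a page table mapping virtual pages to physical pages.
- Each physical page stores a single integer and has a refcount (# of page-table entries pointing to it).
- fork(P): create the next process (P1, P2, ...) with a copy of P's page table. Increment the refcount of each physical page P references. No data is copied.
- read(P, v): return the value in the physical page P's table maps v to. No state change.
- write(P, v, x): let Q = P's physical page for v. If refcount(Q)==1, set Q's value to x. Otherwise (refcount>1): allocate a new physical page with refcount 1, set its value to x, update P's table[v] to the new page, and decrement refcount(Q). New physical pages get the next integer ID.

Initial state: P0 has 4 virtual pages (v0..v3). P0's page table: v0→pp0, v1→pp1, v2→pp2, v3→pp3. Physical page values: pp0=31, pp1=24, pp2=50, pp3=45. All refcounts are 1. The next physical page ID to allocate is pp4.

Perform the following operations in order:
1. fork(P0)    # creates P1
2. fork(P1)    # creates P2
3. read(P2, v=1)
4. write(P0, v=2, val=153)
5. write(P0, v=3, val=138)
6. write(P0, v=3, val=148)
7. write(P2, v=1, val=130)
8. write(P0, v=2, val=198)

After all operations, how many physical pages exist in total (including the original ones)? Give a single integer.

Op 1: fork(P0) -> P1. 4 ppages; refcounts: pp0:2 pp1:2 pp2:2 pp3:2
Op 2: fork(P1) -> P2. 4 ppages; refcounts: pp0:3 pp1:3 pp2:3 pp3:3
Op 3: read(P2, v1) -> 24. No state change.
Op 4: write(P0, v2, 153). refcount(pp2)=3>1 -> COPY to pp4. 5 ppages; refcounts: pp0:3 pp1:3 pp2:2 pp3:3 pp4:1
Op 5: write(P0, v3, 138). refcount(pp3)=3>1 -> COPY to pp5. 6 ppages; refcounts: pp0:3 pp1:3 pp2:2 pp3:2 pp4:1 pp5:1
Op 6: write(P0, v3, 148). refcount(pp5)=1 -> write in place. 6 ppages; refcounts: pp0:3 pp1:3 pp2:2 pp3:2 pp4:1 pp5:1
Op 7: write(P2, v1, 130). refcount(pp1)=3>1 -> COPY to pp6. 7 ppages; refcounts: pp0:3 pp1:2 pp2:2 pp3:2 pp4:1 pp5:1 pp6:1
Op 8: write(P0, v2, 198). refcount(pp4)=1 -> write in place. 7 ppages; refcounts: pp0:3 pp1:2 pp2:2 pp3:2 pp4:1 pp5:1 pp6:1

Answer: 7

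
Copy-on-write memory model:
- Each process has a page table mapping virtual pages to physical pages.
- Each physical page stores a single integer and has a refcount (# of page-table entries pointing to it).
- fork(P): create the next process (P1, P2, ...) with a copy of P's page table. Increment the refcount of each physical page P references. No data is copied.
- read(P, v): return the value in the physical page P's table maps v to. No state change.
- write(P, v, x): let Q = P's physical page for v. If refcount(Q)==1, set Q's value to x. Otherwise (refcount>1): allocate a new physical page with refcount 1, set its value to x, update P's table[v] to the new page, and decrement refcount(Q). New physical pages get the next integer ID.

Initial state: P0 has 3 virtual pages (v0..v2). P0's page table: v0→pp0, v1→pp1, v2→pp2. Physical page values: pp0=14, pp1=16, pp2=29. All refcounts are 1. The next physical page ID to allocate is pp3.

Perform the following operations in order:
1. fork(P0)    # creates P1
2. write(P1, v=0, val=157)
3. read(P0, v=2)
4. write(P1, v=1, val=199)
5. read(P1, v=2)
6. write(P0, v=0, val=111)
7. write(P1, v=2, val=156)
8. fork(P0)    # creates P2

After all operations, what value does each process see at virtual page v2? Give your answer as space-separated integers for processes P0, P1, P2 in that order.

Op 1: fork(P0) -> P1. 3 ppages; refcounts: pp0:2 pp1:2 pp2:2
Op 2: write(P1, v0, 157). refcount(pp0)=2>1 -> COPY to pp3. 4 ppages; refcounts: pp0:1 pp1:2 pp2:2 pp3:1
Op 3: read(P0, v2) -> 29. No state change.
Op 4: write(P1, v1, 199). refcount(pp1)=2>1 -> COPY to pp4. 5 ppages; refcounts: pp0:1 pp1:1 pp2:2 pp3:1 pp4:1
Op 5: read(P1, v2) -> 29. No state change.
Op 6: write(P0, v0, 111). refcount(pp0)=1 -> write in place. 5 ppages; refcounts: pp0:1 pp1:1 pp2:2 pp3:1 pp4:1
Op 7: write(P1, v2, 156). refcount(pp2)=2>1 -> COPY to pp5. 6 ppages; refcounts: pp0:1 pp1:1 pp2:1 pp3:1 pp4:1 pp5:1
Op 8: fork(P0) -> P2. 6 ppages; refcounts: pp0:2 pp1:2 pp2:2 pp3:1 pp4:1 pp5:1
P0: v2 -> pp2 = 29
P1: v2 -> pp5 = 156
P2: v2 -> pp2 = 29

Answer: 29 156 29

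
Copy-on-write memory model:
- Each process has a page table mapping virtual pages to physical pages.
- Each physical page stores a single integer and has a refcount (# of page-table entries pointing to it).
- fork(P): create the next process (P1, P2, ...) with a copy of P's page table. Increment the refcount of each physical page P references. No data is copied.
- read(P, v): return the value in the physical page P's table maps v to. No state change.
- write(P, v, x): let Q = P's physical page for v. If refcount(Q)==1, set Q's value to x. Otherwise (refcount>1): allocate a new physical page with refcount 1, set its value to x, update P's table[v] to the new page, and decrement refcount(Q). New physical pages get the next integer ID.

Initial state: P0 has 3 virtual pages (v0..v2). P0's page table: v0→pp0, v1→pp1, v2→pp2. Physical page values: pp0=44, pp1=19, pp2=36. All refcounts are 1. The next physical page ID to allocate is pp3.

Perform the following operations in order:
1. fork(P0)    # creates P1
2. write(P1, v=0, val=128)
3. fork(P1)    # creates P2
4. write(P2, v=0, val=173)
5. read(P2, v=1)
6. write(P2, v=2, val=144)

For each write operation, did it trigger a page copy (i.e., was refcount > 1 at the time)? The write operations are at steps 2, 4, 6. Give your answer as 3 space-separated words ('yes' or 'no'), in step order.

Op 1: fork(P0) -> P1. 3 ppages; refcounts: pp0:2 pp1:2 pp2:2
Op 2: write(P1, v0, 128). refcount(pp0)=2>1 -> COPY to pp3. 4 ppages; refcounts: pp0:1 pp1:2 pp2:2 pp3:1
Op 3: fork(P1) -> P2. 4 ppages; refcounts: pp0:1 pp1:3 pp2:3 pp3:2
Op 4: write(P2, v0, 173). refcount(pp3)=2>1 -> COPY to pp4. 5 ppages; refcounts: pp0:1 pp1:3 pp2:3 pp3:1 pp4:1
Op 5: read(P2, v1) -> 19. No state change.
Op 6: write(P2, v2, 144). refcount(pp2)=3>1 -> COPY to pp5. 6 ppages; refcounts: pp0:1 pp1:3 pp2:2 pp3:1 pp4:1 pp5:1

yes yes yes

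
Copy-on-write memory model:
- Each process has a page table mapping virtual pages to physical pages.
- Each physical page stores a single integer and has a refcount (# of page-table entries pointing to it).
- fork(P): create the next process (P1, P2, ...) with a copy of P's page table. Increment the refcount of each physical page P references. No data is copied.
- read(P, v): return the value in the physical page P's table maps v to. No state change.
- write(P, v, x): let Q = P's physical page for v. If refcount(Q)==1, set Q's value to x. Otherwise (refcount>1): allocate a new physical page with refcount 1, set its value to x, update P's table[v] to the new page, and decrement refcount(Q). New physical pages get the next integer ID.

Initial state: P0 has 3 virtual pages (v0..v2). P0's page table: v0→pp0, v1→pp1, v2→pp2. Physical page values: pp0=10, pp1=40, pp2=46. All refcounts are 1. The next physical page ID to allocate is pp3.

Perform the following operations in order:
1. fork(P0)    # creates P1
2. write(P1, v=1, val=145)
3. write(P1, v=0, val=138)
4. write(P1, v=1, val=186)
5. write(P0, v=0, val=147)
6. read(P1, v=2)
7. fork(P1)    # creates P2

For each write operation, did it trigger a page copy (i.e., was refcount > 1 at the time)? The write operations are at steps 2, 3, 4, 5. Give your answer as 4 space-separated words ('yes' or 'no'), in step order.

Op 1: fork(P0) -> P1. 3 ppages; refcounts: pp0:2 pp1:2 pp2:2
Op 2: write(P1, v1, 145). refcount(pp1)=2>1 -> COPY to pp3. 4 ppages; refcounts: pp0:2 pp1:1 pp2:2 pp3:1
Op 3: write(P1, v0, 138). refcount(pp0)=2>1 -> COPY to pp4. 5 ppages; refcounts: pp0:1 pp1:1 pp2:2 pp3:1 pp4:1
Op 4: write(P1, v1, 186). refcount(pp3)=1 -> write in place. 5 ppages; refcounts: pp0:1 pp1:1 pp2:2 pp3:1 pp4:1
Op 5: write(P0, v0, 147). refcount(pp0)=1 -> write in place. 5 ppages; refcounts: pp0:1 pp1:1 pp2:2 pp3:1 pp4:1
Op 6: read(P1, v2) -> 46. No state change.
Op 7: fork(P1) -> P2. 5 ppages; refcounts: pp0:1 pp1:1 pp2:3 pp3:2 pp4:2

yes yes no no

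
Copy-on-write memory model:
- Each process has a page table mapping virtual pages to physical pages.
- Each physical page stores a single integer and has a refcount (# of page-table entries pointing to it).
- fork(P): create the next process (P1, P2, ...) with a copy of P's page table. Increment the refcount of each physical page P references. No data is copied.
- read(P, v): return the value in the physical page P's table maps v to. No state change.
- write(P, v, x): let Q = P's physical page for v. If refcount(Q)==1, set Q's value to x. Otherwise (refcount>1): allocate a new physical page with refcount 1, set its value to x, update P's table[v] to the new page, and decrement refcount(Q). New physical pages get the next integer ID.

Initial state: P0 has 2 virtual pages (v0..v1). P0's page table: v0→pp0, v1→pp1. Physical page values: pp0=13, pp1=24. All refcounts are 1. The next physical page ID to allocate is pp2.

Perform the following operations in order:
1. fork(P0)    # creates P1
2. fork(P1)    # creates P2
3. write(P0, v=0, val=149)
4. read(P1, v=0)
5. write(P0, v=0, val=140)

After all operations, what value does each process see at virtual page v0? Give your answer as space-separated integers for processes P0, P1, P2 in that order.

Answer: 140 13 13

Derivation:
Op 1: fork(P0) -> P1. 2 ppages; refcounts: pp0:2 pp1:2
Op 2: fork(P1) -> P2. 2 ppages; refcounts: pp0:3 pp1:3
Op 3: write(P0, v0, 149). refcount(pp0)=3>1 -> COPY to pp2. 3 ppages; refcounts: pp0:2 pp1:3 pp2:1
Op 4: read(P1, v0) -> 13. No state change.
Op 5: write(P0, v0, 140). refcount(pp2)=1 -> write in place. 3 ppages; refcounts: pp0:2 pp1:3 pp2:1
P0: v0 -> pp2 = 140
P1: v0 -> pp0 = 13
P2: v0 -> pp0 = 13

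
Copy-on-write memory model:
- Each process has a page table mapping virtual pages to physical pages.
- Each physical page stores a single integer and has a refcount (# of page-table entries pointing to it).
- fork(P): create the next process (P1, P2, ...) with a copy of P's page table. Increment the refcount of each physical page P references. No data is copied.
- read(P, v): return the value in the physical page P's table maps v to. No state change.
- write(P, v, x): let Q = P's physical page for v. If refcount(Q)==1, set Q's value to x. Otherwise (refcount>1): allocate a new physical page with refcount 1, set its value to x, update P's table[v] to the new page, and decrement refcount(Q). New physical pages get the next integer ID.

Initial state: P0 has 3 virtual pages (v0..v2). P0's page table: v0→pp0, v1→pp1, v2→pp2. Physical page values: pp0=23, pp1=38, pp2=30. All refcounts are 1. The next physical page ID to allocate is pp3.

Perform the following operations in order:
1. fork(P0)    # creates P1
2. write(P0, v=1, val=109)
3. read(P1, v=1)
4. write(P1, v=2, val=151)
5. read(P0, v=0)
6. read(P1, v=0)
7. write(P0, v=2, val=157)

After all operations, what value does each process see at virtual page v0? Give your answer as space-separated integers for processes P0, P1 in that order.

Answer: 23 23

Derivation:
Op 1: fork(P0) -> P1. 3 ppages; refcounts: pp0:2 pp1:2 pp2:2
Op 2: write(P0, v1, 109). refcount(pp1)=2>1 -> COPY to pp3. 4 ppages; refcounts: pp0:2 pp1:1 pp2:2 pp3:1
Op 3: read(P1, v1) -> 38. No state change.
Op 4: write(P1, v2, 151). refcount(pp2)=2>1 -> COPY to pp4. 5 ppages; refcounts: pp0:2 pp1:1 pp2:1 pp3:1 pp4:1
Op 5: read(P0, v0) -> 23. No state change.
Op 6: read(P1, v0) -> 23. No state change.
Op 7: write(P0, v2, 157). refcount(pp2)=1 -> write in place. 5 ppages; refcounts: pp0:2 pp1:1 pp2:1 pp3:1 pp4:1
P0: v0 -> pp0 = 23
P1: v0 -> pp0 = 23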